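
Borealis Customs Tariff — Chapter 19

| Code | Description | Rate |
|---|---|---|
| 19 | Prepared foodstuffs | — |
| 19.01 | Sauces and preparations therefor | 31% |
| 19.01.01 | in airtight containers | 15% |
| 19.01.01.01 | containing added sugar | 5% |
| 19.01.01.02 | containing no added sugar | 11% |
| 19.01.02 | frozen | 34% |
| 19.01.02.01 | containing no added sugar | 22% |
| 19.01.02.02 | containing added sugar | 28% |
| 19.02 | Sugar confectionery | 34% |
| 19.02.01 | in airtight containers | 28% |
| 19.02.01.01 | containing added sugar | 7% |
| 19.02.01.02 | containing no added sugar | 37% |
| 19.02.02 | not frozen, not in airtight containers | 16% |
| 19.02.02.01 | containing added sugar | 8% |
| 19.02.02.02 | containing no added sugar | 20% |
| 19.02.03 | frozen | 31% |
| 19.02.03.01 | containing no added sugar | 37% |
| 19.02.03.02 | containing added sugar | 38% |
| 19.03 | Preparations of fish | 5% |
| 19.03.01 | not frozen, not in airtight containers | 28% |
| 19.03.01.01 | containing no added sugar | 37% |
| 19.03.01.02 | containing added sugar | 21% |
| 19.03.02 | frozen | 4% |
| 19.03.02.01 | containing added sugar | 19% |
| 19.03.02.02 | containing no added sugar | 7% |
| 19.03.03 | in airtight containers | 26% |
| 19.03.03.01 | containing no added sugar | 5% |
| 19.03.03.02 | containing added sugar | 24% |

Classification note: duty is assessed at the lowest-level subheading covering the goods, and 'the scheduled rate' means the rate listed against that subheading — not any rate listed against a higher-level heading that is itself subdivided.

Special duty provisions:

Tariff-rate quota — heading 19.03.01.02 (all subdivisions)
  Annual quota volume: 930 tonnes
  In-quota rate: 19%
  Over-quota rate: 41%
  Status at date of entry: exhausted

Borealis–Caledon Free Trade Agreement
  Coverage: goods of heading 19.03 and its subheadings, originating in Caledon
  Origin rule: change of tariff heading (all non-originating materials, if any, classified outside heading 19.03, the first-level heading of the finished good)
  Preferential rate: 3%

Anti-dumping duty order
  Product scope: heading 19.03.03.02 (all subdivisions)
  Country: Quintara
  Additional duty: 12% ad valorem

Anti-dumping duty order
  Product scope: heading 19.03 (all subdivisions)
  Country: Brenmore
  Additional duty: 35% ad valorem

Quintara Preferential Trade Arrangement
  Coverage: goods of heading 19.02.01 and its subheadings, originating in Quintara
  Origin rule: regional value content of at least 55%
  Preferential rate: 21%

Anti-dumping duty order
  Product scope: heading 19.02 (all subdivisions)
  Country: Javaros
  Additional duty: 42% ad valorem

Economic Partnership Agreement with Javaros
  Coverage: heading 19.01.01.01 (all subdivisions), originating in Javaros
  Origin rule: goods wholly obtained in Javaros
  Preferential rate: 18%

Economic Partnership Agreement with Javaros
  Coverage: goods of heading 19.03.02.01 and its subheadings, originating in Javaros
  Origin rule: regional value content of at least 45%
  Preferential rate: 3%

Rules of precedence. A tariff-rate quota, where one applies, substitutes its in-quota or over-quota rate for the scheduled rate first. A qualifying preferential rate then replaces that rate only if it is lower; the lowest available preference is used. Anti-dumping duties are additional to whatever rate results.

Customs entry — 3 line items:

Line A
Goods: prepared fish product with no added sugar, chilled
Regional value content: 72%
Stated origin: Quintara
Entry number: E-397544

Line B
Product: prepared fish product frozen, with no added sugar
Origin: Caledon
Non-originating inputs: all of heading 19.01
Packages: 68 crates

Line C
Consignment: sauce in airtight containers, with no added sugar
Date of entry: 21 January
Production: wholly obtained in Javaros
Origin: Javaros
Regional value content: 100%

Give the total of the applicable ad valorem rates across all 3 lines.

Line A: prepared fish product → 19.03; chilled → 19.03.01; with no added sugar → 19.03.01.01. Scheduled 37%. Quintara agreement on 19.02.01: 19.03.01.01 not covered. → 37%.
Line B: prepared fish product → 19.03; frozen → 19.03.02; with no added sugar → 19.03.02.02. Scheduled 7%. Caledon agreement on 19.03: CTH met → 3% available; preferential 3%. → 3%.
Line C: sauce → 19.01; in airtight containers → 19.01.01; with no added sugar → 19.01.01.02. Scheduled 11%. Javaros agreement on 19.01.01.01: 19.01.01.02 not covered; Javaros agreement on 19.03.02.01: 19.01.01.02 not covered. → 11%.
Sum: 37% + 3% + 11% = 51%.

51%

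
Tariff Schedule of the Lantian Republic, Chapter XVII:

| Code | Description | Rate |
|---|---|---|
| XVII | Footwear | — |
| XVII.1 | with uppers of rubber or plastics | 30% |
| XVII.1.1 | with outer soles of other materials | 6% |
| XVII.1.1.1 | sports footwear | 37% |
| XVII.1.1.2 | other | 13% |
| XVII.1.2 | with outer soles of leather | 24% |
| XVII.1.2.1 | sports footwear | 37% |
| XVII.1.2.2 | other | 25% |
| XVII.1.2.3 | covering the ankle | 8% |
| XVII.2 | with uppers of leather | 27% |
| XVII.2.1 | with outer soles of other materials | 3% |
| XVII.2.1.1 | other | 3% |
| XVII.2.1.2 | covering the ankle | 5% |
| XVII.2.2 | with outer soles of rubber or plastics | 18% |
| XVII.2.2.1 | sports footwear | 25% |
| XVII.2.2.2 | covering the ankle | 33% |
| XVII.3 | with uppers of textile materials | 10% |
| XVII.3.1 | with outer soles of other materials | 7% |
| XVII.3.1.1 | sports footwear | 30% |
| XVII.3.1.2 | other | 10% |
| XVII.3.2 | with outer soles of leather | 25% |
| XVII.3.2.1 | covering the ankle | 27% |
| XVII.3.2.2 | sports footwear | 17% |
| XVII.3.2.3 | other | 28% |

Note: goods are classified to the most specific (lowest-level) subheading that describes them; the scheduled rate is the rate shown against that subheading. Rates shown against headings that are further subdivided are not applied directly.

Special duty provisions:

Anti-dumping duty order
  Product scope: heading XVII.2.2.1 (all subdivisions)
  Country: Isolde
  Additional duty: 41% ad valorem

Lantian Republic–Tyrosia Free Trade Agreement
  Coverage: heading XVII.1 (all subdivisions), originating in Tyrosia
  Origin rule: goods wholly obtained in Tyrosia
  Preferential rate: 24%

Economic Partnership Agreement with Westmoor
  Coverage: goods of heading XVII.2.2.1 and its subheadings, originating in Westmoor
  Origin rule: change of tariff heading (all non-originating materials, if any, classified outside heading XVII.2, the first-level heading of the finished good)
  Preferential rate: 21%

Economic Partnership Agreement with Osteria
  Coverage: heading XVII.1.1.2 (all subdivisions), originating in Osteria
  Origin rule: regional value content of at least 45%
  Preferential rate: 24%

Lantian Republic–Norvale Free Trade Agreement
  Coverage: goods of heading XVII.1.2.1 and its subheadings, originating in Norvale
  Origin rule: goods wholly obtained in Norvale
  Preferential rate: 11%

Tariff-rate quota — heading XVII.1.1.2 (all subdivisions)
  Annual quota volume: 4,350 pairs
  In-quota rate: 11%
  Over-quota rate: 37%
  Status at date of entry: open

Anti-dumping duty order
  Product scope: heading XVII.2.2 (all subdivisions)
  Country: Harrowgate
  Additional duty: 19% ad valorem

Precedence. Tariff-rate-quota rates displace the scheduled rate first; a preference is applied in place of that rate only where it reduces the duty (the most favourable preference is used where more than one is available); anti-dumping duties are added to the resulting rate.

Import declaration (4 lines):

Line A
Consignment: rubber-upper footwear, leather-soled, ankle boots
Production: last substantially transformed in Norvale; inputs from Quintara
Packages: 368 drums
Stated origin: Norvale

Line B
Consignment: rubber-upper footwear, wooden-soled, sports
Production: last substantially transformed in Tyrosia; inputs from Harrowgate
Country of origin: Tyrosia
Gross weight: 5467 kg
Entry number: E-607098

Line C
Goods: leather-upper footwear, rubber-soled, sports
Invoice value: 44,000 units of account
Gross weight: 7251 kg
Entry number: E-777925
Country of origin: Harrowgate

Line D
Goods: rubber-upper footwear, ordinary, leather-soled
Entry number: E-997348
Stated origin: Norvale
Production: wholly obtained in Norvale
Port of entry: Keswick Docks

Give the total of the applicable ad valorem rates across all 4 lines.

Line A: rubber-upper → XVII.1; leather-soled → XVII.1.2; ankle boots → XVII.1.2.3. Scheduled 8%. Norvale agreement on XVII.1.2.1: XVII.1.2.3 not covered. → 8%.
Line B: rubber-upper → XVII.1; wooden-soled → XVII.1.1; sports → XVII.1.1.1. Scheduled 37%. Tyrosia agreement on XVII.1: not wholly obtained. → 37%.
Line C: leather-upper → XVII.2; rubber-soled → XVII.2.2; sports → XVII.2.2.1. Scheduled 25%. anti-dumping (Harrowgate, XVII.2.2): +19%; total 25% + 19% = 44%. → 44%.
Line D: rubber-upper → XVII.1; leather-soled → XVII.1.2; ordinary → XVII.1.2.2. Scheduled 25%. Norvale agreement on XVII.1.2.1: XVII.1.2.2 not covered. → 25%.
Sum: 8% + 37% + 44% + 25% = 114%.

114%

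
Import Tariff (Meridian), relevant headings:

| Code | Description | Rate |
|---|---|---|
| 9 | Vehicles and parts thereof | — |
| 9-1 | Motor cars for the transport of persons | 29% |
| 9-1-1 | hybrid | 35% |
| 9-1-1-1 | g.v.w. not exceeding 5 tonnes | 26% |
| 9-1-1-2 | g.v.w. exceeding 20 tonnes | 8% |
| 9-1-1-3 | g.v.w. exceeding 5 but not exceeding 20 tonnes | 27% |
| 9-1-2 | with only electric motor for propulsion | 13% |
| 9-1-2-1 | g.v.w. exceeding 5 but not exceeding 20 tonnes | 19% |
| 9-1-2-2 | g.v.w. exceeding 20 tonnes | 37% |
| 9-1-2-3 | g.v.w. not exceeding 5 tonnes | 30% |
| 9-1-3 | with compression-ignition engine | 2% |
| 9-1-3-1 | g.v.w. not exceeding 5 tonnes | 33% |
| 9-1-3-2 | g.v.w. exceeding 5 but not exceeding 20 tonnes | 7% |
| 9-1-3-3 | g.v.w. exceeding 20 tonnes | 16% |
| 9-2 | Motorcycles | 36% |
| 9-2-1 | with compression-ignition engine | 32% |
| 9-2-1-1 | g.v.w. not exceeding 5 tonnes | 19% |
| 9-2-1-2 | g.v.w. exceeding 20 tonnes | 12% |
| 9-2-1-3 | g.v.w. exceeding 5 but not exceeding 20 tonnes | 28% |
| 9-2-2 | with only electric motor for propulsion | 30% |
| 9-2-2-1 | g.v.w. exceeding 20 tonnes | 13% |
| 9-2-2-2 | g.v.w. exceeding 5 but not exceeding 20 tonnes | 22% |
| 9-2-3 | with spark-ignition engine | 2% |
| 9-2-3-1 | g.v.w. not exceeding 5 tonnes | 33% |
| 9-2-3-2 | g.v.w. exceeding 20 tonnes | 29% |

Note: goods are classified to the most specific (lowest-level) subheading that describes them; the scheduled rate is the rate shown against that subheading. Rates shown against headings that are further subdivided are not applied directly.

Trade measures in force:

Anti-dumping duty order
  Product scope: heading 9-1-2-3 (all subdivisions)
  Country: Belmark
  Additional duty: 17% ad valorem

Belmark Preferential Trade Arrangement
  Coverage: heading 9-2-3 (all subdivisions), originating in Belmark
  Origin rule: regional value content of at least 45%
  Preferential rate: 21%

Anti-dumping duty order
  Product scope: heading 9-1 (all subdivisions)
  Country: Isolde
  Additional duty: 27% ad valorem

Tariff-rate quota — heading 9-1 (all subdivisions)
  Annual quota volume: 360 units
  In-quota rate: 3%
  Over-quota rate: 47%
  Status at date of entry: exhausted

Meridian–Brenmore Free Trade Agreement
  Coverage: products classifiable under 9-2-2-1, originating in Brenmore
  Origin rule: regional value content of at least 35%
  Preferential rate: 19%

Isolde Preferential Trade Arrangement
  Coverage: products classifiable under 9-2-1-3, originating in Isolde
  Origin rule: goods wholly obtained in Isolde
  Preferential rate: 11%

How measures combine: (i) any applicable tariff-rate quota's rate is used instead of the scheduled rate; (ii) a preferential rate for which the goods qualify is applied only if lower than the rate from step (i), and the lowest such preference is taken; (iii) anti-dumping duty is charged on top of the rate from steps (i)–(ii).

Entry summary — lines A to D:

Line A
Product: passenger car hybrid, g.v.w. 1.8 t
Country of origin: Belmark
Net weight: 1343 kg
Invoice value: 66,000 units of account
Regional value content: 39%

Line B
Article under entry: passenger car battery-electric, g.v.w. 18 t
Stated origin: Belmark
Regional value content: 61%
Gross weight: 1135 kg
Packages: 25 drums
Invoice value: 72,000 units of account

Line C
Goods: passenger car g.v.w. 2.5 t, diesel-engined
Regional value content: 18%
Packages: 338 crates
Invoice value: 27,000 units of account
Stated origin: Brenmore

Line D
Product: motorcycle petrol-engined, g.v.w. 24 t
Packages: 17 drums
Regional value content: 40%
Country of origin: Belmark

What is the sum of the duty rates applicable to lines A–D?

Line A: passenger car → 9-1; hybrid → 9-1-1; g.v.w. 1.8 t → 9-1-1-1. Scheduled 26%. quota on 9-1 exhausted → over-quota 47%; Belmark agreement on 9-2-3: 9-1-1-1 not covered. → 47%.
Line B: passenger car → 9-1; battery-electric → 9-1-2; g.v.w. 18 t → 9-1-2-1. Scheduled 19%. quota on 9-1 exhausted → over-quota 47%; Belmark agreement on 9-2-3: 9-1-2-1 not covered. → 47%.
Line C: passenger car → 9-1; diesel-engined → 9-1-3; g.v.w. 2.5 t → 9-1-3-1. Scheduled 33%. quota on 9-1 exhausted → over-quota 47%; Brenmore agreement on 9-2-2-1: 9-1-3-1 not covered. → 47%.
Line D: motorcycle → 9-2; petrol-engined → 9-2-3; g.v.w. 24 t → 9-2-3-2. Scheduled 29%. Belmark agreement on 9-2-3: RVC < 45%. → 29%.
Sum: 47% + 47% + 47% + 29% = 170%.

170%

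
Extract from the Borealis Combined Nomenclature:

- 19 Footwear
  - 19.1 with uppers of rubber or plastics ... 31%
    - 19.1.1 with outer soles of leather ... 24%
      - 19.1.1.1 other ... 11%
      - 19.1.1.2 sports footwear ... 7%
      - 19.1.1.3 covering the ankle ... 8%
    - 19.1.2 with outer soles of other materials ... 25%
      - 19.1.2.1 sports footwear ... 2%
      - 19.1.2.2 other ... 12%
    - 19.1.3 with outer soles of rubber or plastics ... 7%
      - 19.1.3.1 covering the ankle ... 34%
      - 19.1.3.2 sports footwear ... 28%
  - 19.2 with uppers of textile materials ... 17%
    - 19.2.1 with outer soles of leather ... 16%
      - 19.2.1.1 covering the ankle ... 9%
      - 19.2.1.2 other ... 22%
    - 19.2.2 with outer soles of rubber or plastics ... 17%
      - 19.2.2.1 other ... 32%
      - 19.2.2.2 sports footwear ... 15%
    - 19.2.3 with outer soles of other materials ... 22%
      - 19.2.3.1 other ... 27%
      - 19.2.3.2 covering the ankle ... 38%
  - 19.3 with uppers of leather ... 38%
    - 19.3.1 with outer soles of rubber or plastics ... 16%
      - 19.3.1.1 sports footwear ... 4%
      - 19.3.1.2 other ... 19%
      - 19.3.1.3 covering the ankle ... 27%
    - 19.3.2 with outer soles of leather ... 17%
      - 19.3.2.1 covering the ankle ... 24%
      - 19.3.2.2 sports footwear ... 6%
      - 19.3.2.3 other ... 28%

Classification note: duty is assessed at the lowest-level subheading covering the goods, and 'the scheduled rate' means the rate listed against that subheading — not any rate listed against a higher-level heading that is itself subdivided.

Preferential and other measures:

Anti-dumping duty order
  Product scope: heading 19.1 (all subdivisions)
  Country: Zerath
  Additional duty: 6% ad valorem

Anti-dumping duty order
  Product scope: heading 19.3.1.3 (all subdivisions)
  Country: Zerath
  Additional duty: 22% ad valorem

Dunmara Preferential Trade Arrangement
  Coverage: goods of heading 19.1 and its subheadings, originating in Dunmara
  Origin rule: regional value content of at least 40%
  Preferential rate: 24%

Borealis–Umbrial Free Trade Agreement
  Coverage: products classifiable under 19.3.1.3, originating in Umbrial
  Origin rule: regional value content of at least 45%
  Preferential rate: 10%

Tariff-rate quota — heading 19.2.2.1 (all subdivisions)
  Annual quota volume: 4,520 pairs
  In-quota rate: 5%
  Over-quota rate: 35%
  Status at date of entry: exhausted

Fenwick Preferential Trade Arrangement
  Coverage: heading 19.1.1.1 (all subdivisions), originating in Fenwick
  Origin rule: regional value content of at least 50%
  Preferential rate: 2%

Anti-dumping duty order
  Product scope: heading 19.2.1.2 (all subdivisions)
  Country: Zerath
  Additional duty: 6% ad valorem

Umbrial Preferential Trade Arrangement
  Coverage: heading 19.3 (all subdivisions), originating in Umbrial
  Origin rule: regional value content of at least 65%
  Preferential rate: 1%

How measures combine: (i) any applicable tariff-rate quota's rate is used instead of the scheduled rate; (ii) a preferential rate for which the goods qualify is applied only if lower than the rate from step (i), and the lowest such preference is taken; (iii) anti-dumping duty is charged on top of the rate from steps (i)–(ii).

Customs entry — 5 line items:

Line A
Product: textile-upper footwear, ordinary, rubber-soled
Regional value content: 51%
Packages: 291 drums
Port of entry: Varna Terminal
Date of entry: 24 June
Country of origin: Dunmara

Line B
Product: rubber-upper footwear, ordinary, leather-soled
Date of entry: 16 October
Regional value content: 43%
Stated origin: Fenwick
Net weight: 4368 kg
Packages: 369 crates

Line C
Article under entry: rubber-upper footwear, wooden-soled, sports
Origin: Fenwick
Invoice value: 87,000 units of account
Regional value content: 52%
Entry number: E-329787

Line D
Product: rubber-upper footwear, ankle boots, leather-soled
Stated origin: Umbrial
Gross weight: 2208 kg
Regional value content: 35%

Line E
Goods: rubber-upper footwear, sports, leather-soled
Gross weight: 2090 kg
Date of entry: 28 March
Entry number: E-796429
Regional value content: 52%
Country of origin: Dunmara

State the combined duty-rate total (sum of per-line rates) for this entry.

63%

Line A: textile-upper → 19.2; rubber-soled → 19.2.2; ordinary → 19.2.2.1. Scheduled 32%. quota on 19.2.2.1 exhausted → over-quota 35%; Dunmara agreement on 19.1: 19.2.2.1 not covered. → 35%.
Line B: rubber-upper → 19.1; leather-soled → 19.1.1; ordinary → 19.1.1.1. Scheduled 11%. Fenwick agreement on 19.1.1.1: RVC < 50%. → 11%.
Line C: rubber-upper → 19.1; wooden-soled → 19.1.2; sports → 19.1.2.1. Scheduled 2%. Fenwick agreement on 19.1.1.1: 19.1.2.1 not covered. → 2%.
Line D: rubber-upper → 19.1; leather-soled → 19.1.1; ankle boots → 19.1.1.3. Scheduled 8%. Umbrial agreement on 19.3.1.3: 19.1.1.3 not covered; Umbrial agreement on 19.3: 19.1.1.3 not covered. → 8%.
Line E: rubber-upper → 19.1; leather-soled → 19.1.1; sports → 19.1.1.2. Scheduled 7%. Dunmara agreement on 19.1: RVC ≥ 40% → 24% available; preference 24% not lower than 7% → no reduction. → 7%.
Sum: 35% + 11% + 2% + 8% + 7% = 63%.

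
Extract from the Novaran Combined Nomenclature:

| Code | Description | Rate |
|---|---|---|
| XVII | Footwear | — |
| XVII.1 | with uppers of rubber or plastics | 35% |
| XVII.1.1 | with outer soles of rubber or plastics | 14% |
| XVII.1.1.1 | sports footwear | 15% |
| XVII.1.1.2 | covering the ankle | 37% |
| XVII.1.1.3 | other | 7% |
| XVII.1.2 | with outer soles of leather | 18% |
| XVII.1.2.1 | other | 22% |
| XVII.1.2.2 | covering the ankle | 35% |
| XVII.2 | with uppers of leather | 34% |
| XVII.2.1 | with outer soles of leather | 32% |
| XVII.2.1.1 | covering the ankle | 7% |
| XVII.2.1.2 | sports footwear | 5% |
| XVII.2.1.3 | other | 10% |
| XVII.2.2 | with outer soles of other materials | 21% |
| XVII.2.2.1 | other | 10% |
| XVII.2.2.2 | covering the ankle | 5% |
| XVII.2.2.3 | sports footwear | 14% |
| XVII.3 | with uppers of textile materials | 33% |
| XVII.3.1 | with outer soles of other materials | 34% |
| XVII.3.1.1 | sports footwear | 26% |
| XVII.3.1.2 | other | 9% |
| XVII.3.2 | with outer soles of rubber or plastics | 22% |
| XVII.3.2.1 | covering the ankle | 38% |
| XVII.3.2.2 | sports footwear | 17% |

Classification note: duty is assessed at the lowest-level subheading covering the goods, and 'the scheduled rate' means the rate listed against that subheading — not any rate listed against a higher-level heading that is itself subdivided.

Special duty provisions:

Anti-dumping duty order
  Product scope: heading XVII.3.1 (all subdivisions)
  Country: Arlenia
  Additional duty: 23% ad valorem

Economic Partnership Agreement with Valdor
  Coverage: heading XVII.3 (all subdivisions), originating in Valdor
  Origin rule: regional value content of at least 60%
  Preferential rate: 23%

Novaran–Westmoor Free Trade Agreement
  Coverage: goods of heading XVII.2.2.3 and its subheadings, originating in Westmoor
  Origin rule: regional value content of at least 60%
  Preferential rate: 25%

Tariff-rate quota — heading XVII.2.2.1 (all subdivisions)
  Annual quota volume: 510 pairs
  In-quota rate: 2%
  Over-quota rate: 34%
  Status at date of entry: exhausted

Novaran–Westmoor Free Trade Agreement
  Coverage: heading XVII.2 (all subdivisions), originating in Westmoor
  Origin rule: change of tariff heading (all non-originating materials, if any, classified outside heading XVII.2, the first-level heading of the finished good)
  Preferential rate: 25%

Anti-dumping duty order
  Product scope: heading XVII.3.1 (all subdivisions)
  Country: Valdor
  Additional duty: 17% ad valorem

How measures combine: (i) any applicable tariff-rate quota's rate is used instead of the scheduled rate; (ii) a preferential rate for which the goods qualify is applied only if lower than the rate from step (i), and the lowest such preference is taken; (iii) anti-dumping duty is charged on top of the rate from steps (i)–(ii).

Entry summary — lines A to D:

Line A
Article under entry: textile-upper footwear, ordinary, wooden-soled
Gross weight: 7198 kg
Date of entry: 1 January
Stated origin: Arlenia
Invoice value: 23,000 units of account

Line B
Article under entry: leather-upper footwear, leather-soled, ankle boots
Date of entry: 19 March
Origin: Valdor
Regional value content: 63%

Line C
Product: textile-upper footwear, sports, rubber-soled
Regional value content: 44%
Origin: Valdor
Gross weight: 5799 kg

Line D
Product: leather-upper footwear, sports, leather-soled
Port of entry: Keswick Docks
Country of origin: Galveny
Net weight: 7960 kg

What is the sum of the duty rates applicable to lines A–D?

61%

Line A: textile-upper → XVII.3; wooden-soled → XVII.3.1; ordinary → XVII.3.1.2. Scheduled 9%. anti-dumping (Arlenia, XVII.3.1): +23%; total 9% + 23% = 32%. → 32%.
Line B: leather-upper → XVII.2; leather-soled → XVII.2.1; ankle boots → XVII.2.1.1. Scheduled 7%. Valdor agreement on XVII.3: XVII.2.1.1 not covered. → 7%.
Line C: textile-upper → XVII.3; rubber-soled → XVII.3.2; sports → XVII.3.2.2. Scheduled 17%. Valdor agreement on XVII.3: RVC < 60%. → 17%.
Line D: leather-upper → XVII.2; leather-soled → XVII.2.1; sports → XVII.2.1.2. Scheduled 5%. No special measure applies. → 5%.
Sum: 32% + 7% + 17% + 5% = 61%.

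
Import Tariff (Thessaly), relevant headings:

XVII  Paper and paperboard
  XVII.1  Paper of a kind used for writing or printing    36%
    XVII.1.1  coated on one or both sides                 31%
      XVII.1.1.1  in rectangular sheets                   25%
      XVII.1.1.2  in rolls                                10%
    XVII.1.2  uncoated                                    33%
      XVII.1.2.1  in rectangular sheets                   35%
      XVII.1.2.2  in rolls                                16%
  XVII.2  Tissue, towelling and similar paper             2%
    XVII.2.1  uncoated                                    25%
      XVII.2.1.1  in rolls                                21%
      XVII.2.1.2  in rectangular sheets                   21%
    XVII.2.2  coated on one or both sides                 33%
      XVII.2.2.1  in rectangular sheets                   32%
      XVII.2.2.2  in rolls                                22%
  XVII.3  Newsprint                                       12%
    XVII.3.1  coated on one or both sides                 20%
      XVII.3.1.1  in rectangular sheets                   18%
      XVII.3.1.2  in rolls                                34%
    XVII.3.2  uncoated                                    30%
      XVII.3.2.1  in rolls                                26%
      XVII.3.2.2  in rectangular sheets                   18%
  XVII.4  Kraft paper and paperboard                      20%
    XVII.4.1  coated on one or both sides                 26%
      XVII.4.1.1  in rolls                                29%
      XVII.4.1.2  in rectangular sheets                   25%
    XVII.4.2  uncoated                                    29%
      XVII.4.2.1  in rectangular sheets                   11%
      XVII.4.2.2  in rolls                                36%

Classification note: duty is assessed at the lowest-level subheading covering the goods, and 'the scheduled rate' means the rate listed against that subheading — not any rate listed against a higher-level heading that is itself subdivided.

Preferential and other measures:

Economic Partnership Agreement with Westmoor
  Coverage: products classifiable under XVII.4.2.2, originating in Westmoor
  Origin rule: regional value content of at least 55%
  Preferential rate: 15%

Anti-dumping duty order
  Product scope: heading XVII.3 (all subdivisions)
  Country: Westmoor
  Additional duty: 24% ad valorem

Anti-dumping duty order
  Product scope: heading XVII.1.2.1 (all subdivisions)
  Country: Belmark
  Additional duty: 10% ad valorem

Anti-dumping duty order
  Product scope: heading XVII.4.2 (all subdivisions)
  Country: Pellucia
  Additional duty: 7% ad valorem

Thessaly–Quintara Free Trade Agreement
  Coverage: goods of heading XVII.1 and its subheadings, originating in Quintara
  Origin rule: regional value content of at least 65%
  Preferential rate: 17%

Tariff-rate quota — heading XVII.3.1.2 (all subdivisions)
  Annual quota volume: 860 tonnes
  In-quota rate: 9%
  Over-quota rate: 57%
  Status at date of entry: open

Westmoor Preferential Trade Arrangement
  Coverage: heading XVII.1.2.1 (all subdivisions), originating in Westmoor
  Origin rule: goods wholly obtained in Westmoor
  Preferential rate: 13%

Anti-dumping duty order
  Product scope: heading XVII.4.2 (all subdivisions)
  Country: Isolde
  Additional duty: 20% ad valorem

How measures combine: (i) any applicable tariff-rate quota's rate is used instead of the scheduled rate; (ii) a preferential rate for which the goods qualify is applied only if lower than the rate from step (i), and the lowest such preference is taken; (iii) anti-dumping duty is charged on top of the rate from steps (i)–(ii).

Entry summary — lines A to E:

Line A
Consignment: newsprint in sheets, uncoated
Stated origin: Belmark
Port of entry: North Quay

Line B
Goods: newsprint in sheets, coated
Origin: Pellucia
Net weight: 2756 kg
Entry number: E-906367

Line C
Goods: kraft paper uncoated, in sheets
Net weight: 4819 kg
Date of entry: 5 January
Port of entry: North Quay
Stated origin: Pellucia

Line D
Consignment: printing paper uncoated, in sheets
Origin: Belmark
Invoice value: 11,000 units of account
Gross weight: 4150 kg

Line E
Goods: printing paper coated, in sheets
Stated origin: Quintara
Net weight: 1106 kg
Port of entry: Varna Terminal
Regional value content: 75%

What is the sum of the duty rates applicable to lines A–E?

116%

Line A: newsprint → XVII.3; uncoated → XVII.3.2; in sheets → XVII.3.2.2. Scheduled 18%. No special measure applies. → 18%.
Line B: newsprint → XVII.3; coated → XVII.3.1; in sheets → XVII.3.1.1. Scheduled 18%. No special measure applies. → 18%.
Line C: kraft paper → XVII.4; uncoated → XVII.4.2; in sheets → XVII.4.2.1. Scheduled 11%. anti-dumping (Pellucia, XVII.4.2): +7%; total 11% + 7% = 18%. → 18%.
Line D: printing paper → XVII.1; uncoated → XVII.1.2; in sheets → XVII.1.2.1. Scheduled 35%. anti-dumping (Belmark, XVII.1.2.1): +10%; total 35% + 10% = 45%. → 45%.
Line E: printing paper → XVII.1; coated → XVII.1.1; in sheets → XVII.1.1.1. Scheduled 25%. Quintara agreement on XVII.1: RVC ≥ 65% → 17% available; preferential 17%. → 17%.
Sum: 18% + 18% + 18% + 45% + 17% = 116%.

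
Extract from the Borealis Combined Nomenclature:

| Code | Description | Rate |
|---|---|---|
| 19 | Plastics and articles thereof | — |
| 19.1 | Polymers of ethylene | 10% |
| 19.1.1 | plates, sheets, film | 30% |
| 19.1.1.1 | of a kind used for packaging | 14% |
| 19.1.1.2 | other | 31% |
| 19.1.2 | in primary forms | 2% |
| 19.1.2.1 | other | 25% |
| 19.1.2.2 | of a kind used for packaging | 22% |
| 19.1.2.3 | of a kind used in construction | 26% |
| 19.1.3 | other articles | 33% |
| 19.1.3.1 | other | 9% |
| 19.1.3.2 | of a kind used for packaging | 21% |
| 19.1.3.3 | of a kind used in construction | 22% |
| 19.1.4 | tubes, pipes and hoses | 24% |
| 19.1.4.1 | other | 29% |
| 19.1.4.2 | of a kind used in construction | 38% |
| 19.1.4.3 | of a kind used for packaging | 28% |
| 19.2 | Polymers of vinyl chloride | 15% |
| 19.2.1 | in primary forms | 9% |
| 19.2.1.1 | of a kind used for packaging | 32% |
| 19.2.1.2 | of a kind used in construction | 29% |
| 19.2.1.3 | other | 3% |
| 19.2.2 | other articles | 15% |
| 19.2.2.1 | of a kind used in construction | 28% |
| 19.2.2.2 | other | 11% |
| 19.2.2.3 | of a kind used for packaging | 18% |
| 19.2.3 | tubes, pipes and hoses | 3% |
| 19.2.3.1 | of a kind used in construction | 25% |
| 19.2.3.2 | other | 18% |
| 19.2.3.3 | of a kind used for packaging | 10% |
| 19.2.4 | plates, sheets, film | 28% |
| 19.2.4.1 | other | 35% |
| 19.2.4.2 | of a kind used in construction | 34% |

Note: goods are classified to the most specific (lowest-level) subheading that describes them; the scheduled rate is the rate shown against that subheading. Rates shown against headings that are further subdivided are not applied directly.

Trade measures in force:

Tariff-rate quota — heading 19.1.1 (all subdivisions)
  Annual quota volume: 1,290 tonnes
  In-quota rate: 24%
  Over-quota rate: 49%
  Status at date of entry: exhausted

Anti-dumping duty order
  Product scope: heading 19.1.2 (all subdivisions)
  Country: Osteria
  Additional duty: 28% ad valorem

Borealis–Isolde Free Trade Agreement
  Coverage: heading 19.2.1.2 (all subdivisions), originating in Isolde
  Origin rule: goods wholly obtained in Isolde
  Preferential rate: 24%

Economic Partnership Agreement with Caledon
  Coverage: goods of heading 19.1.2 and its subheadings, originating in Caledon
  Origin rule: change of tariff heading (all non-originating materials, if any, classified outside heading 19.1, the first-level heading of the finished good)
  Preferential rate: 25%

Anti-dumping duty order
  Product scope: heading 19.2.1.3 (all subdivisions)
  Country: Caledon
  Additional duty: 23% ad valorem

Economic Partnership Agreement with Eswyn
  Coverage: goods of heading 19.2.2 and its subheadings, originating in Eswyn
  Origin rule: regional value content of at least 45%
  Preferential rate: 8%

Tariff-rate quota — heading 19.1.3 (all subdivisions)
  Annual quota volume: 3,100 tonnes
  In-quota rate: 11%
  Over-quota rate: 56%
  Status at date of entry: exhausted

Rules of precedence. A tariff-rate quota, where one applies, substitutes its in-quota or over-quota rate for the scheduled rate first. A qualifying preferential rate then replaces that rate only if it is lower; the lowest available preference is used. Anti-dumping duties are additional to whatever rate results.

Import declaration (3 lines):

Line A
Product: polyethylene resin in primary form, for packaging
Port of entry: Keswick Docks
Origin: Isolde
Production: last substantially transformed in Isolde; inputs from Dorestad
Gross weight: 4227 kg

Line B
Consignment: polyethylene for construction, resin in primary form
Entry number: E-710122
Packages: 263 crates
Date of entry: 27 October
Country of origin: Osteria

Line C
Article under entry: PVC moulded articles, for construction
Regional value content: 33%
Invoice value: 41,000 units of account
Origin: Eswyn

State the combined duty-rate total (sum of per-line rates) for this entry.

Line A: polyethylene → 19.1; resin in primary form → 19.1.2; for packaging → 19.1.2.2. Scheduled 22%. Isolde agreement on 19.2.1.2: 19.1.2.2 not covered. → 22%.
Line B: polyethylene → 19.1; resin in primary form → 19.1.2; for construction → 19.1.2.3. Scheduled 26%. anti-dumping (Osteria, 19.1.2): +28%; total 26% + 28% = 54%. → 54%.
Line C: PVC → 19.2; moulded articles → 19.2.2; for construction → 19.2.2.1. Scheduled 28%. Eswyn agreement on 19.2.2: RVC < 45%. → 28%.
Sum: 22% + 54% + 28% = 104%.

104%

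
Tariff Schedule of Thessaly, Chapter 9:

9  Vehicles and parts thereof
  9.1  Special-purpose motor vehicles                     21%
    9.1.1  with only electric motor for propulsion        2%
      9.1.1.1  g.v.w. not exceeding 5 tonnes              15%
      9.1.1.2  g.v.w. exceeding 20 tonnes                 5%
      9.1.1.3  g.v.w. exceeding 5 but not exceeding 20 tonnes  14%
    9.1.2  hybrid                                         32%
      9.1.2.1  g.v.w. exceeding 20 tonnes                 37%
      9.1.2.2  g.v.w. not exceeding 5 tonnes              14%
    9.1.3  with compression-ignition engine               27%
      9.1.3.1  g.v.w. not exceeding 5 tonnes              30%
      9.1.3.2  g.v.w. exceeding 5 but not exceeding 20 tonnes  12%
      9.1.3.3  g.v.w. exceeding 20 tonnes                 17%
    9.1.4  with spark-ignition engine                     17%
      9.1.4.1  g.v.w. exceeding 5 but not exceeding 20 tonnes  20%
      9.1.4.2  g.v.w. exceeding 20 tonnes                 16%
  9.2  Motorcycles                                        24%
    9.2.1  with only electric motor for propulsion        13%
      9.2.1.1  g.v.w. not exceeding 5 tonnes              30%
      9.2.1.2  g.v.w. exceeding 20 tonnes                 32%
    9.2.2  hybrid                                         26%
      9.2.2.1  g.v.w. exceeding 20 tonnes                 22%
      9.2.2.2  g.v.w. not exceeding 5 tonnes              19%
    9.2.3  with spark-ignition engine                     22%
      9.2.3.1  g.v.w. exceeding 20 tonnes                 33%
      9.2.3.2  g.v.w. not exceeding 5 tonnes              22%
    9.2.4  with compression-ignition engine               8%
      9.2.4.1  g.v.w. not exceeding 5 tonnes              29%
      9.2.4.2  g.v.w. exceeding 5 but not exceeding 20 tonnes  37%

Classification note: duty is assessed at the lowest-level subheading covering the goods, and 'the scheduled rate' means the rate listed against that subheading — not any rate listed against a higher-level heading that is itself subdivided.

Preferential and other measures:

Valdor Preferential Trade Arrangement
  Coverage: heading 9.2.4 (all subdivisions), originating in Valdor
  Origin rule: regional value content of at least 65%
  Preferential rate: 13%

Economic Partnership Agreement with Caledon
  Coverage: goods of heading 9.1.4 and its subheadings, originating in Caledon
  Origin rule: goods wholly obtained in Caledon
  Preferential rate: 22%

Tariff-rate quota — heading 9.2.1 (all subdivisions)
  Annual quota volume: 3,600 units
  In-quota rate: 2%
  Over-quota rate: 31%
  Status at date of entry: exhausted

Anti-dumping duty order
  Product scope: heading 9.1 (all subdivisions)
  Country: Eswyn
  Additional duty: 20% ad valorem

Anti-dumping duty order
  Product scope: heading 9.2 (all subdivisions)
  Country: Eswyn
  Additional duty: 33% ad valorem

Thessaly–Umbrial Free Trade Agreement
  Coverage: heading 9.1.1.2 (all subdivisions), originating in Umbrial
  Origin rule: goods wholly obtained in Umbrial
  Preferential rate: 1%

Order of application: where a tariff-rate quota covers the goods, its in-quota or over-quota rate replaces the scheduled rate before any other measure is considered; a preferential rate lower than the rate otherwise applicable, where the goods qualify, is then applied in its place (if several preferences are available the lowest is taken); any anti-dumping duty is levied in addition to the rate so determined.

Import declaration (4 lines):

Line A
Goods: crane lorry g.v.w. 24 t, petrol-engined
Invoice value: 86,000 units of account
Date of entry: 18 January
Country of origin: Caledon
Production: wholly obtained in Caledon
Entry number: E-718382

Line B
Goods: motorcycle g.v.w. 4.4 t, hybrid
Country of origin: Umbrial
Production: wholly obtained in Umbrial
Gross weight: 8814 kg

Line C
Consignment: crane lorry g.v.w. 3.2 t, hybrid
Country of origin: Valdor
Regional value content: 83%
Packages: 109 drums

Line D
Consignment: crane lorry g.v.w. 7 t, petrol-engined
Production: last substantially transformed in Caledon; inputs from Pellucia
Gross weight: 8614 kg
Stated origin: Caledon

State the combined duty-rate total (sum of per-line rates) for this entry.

Line A: crane lorry → 9.1; petrol-engined → 9.1.4; g.v.w. 24 t → 9.1.4.2. Scheduled 16%. Caledon agreement on 9.1.4: wholly obtained → 22% available; preference 22% not lower than 16% → no reduction. → 16%.
Line B: motorcycle → 9.2; hybrid → 9.2.2; g.v.w. 4.4 t → 9.2.2.2. Scheduled 19%. Umbrial agreement on 9.1.1.2: 9.2.2.2 not covered. → 19%.
Line C: crane lorry → 9.1; hybrid → 9.1.2; g.v.w. 3.2 t → 9.1.2.2. Scheduled 14%. Valdor agreement on 9.2.4: 9.1.2.2 not covered. → 14%.
Line D: crane lorry → 9.1; petrol-engined → 9.1.4; g.v.w. 7 t → 9.1.4.1. Scheduled 20%. Caledon agreement on 9.1.4: not wholly obtained. → 20%.
Sum: 16% + 19% + 14% + 20% = 69%.

69%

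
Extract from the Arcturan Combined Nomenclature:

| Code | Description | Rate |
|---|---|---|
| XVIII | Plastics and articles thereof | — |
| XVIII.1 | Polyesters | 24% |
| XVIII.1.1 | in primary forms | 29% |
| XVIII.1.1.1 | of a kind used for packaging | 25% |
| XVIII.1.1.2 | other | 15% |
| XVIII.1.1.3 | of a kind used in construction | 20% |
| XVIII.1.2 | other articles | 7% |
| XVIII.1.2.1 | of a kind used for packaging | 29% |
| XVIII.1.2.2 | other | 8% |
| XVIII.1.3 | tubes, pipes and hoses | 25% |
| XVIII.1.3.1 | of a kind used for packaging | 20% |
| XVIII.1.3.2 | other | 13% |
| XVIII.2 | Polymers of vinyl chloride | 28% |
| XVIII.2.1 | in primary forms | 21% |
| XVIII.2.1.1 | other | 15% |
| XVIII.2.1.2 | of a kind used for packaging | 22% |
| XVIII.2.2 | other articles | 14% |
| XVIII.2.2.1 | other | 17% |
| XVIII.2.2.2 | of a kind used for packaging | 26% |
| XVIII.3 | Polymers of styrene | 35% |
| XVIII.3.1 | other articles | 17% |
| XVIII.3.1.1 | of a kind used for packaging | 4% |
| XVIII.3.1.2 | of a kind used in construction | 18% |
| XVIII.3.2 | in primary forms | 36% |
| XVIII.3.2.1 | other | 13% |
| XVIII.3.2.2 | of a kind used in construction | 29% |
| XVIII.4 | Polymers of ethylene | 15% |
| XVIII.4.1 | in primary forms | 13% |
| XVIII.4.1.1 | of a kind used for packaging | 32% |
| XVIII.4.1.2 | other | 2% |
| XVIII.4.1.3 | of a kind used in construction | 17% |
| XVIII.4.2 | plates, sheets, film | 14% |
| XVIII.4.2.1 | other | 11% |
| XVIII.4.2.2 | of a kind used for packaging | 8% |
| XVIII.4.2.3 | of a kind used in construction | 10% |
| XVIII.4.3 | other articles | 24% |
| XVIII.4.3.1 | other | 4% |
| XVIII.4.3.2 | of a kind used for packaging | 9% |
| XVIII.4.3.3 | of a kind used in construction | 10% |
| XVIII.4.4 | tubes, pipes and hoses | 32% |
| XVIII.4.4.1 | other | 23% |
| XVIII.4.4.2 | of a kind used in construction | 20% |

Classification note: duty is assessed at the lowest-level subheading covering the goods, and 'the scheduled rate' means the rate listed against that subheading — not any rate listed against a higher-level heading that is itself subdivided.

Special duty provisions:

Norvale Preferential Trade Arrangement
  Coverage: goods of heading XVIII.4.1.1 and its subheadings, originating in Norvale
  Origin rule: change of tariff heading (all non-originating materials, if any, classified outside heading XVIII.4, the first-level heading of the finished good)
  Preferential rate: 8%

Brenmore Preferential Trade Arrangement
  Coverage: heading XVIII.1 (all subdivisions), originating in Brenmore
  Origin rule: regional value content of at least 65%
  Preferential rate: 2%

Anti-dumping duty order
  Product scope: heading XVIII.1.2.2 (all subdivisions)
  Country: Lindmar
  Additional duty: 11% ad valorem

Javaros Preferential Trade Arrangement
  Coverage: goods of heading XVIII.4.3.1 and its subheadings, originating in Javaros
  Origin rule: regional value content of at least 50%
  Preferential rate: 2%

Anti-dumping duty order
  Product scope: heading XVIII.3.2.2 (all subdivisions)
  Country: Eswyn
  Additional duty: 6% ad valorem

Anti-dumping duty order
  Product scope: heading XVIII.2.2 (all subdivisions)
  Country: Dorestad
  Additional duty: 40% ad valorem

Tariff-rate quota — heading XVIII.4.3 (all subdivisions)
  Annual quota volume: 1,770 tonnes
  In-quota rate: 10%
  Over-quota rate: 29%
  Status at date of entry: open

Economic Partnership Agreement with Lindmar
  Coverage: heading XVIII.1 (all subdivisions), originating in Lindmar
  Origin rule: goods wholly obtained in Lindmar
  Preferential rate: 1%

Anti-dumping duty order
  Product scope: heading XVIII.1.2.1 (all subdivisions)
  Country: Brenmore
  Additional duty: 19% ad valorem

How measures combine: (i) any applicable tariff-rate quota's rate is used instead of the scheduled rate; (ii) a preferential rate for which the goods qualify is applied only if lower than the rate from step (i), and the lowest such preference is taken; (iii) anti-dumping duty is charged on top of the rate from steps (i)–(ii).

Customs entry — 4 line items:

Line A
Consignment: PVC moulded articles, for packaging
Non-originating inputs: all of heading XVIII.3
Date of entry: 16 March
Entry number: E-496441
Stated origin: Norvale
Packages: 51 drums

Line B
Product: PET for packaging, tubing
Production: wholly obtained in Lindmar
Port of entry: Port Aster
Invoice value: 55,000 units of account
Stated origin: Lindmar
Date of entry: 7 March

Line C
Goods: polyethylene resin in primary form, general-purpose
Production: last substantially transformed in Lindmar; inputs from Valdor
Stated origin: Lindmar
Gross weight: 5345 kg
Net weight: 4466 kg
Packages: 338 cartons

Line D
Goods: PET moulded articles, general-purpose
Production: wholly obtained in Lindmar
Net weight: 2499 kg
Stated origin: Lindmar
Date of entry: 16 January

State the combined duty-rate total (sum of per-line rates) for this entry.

41%

Line A: PVC → XVIII.2; moulded articles → XVIII.2.2; for packaging → XVIII.2.2.2. Scheduled 26%. Norvale agreement on XVIII.4.1.1: XVIII.2.2.2 not covered. → 26%.
Line B: PET → XVIII.1; tubing → XVIII.1.3; for packaging → XVIII.1.3.1. Scheduled 20%. Lindmar agreement on XVIII.1: wholly obtained → 1% available; preferential 1%. → 1%.
Line C: polyethylene → XVIII.4; resin in primary form → XVIII.4.1; general-purpose → XVIII.4.1.2. Scheduled 2%. Lindmar agreement on XVIII.1: XVIII.4.1.2 not covered. → 2%.
Line D: PET → XVIII.1; moulded articles → XVIII.1.2; general-purpose → XVIII.1.2.2. Scheduled 8%. Lindmar agreement on XVIII.1: wholly obtained → 1% available; preferential 1%; anti-dumping (Lindmar, XVIII.1.2.2): +11%; total 1% + 11% = 12%. → 12%.
Sum: 26% + 1% + 2% + 12% = 41%.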